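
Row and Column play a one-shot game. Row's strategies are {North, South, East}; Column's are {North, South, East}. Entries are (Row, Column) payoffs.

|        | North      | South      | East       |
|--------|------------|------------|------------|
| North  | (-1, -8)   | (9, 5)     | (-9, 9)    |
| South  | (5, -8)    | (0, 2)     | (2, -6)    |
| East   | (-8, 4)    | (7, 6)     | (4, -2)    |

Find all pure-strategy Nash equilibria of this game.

There is no pure-strategy Nash equilibrium

Check mutual best responses: a cell is a NE iff neither player can gain by unilaterally deviating.
Row's best responses — vs North: South (payoff 5); vs South: North (payoff 9); vs East: East (payoff 4).
Column's best responses — vs North: East (payoff 9); vs South: South (payoff 2); vs East: South (payoff 6).
No cell has both players best-responding. For instance, Row's best reply to North is South, but against South Column prefers South over North.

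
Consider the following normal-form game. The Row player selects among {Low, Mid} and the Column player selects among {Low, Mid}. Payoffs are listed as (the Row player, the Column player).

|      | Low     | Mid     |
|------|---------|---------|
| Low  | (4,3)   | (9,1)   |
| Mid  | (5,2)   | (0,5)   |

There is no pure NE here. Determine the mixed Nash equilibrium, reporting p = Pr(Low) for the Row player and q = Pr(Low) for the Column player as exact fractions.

Each player's mixing probability is pinned down by making the *other* player indifferent.
The Column player indifferent between Low and Mid: p·3 + (1−p)·2 = p·1 + (1−p)·5 ⟹ 2 + 1p = 5 + (-4)p ⟹ p = 3/5.
The Row player indifferent between Low and Mid: q·4 + (1−q)·9 = q·5 + (1−q)·0 ⟹ 9 + (-5)q = 0 + 5q ⟹ q = 9/10.

p = 3/5, q = 9/10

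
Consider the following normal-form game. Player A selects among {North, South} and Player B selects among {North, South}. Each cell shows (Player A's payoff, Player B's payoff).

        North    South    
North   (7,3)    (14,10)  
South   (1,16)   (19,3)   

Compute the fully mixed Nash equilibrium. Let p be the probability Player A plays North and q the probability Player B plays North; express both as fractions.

p = 13/20, q = 5/11

In a mixed NE each player is indifferent between their pure strategies, so the opponent's mix sets the indifference.
Player B indifferent between North and South: p·3 + (1−p)·16 = p·10 + (1−p)·3 ⟹ 16 + (-13)p = 3 + 7p ⟹ p = 13/20.
Player A indifferent between North and South: q·7 + (1−q)·14 = q·1 + (1−q)·19 ⟹ 14 + (-7)q = 19 + (-18)q ⟹ q = 5/11.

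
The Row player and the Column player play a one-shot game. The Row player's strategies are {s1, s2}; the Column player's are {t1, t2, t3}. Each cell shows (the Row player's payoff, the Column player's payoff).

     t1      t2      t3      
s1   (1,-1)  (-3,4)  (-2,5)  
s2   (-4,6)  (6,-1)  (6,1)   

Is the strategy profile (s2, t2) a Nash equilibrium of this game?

No

Holding the Column player at t2: the Row player gets 6 from s2, versus -3 from s1. No profitable deviation for the Row player.
Holding the Row player at s2: the Column player gets -1 from t2 but could get 6 by switching to t1. The Column player has a profitable deviation.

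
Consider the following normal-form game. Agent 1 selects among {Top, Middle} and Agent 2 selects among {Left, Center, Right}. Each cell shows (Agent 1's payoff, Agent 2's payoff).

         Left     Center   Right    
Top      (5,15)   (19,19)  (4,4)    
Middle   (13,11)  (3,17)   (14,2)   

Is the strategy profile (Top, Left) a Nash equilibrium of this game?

Holding Agent 2 at Left: Agent 1 gets 5 from Top but could get 13 by switching to Middle. Agent 1 has a profitable deviation.

No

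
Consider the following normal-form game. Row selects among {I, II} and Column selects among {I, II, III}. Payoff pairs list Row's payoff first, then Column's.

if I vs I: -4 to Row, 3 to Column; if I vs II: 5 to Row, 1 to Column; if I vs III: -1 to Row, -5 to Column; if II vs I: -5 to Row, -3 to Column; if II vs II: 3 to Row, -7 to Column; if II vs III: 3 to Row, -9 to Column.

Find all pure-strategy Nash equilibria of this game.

(I, I)

Find each player's best response to every opponent strategy; NE are the intersections.
Row's best responses — vs I: I (payoff -4); vs II: I (payoff 5); vs III: II (payoff 3).
Column's best responses — vs I: I (payoff 3); vs II: I (payoff -3).
The only mutual best response is (I, I); neither player gains by switching there.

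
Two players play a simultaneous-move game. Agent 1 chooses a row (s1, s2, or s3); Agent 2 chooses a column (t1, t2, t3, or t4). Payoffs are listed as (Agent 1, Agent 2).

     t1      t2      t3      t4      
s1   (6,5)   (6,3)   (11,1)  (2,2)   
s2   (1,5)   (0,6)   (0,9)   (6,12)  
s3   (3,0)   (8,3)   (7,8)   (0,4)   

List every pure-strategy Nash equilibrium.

A profile is a Nash equilibrium when each player is best-responding to the other.
Agent 1's best responses — vs t1: s1 (payoff 6); vs t2: s3 (payoff 8); vs t3: s1 (payoff 11); vs t4: s2 (payoff 6).
Agent 2's best responses — vs s1: t1 (payoff 5); vs s2: t4 (payoff 12); vs s3: t3 (payoff 8).
Mutual best responses occur at (s1, t1) and (s2, t4); at each, neither player gains by switching.

(s1, t1) and (s2, t4)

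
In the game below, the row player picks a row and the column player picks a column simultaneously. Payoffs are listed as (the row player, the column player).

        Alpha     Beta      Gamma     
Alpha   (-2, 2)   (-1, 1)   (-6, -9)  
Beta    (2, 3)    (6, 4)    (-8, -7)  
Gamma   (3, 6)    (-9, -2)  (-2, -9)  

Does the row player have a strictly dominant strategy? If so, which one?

Check whether one of the row player's strategies beats all alternatives regardless of what the opponent does.
Alpha is not dominant: against Alpha, Beta gives 2 > -2.
Beta is not dominant: against Alpha, Gamma gives 3 > 2.
Gamma is not dominant: against Beta, Alpha gives -1 > -9.
No single strategy is best against every opponent action.

None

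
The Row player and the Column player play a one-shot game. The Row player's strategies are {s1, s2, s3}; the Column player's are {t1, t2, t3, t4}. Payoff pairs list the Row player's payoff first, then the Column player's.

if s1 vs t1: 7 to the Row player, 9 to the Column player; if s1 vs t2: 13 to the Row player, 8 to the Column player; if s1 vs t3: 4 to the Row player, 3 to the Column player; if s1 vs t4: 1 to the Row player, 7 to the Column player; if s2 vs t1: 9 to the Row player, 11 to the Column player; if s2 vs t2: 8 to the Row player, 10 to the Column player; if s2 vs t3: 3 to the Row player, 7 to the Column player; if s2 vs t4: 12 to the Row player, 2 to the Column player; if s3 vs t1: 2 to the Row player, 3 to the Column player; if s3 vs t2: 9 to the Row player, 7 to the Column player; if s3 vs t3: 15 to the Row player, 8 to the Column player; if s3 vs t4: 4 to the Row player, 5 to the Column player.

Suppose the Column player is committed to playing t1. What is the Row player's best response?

With the Column player fixed at t1, the Row player's payoffs are: s1 → 7, s2 → 9, s3 → 2.
The maximum is 9, achieved by s2.

s2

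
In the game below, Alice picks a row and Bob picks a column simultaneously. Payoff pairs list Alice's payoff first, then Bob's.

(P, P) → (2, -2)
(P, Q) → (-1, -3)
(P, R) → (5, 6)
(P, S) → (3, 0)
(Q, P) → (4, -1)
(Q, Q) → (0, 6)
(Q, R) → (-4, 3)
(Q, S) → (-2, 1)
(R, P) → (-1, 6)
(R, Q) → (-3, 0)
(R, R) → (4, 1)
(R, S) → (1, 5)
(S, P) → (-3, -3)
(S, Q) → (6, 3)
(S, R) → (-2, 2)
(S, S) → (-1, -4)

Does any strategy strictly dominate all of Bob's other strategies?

No strictly dominant strategy

Check whether one of Bob's strategies beats all alternatives regardless of what the opponent does.
P is not dominant: against P, R gives 6 > -2.
Q is not dominant: against P, P gives -2 > -3.
R is not dominant: against Q, Q gives 6 > 3.
S is not dominant: against P, R gives 6 > 0.
No single strategy is best against every opponent action.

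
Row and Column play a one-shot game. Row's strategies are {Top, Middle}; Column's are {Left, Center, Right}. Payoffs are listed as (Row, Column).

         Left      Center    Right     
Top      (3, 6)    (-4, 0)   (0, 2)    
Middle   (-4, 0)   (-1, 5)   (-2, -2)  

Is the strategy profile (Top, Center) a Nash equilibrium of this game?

No

Holding Column at Center: Row gets -4 from Top but could get -1 by switching to Middle. Row has a profitable deviation.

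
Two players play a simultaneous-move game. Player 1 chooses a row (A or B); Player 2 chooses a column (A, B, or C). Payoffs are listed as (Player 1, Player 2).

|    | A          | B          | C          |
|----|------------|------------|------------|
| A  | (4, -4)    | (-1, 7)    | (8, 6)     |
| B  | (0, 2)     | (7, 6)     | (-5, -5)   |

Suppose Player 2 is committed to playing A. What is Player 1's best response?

A

With Player 2 fixed at A, Player 1's payoffs are: A → 4, B → 0.
The maximum is 4, achieved by A.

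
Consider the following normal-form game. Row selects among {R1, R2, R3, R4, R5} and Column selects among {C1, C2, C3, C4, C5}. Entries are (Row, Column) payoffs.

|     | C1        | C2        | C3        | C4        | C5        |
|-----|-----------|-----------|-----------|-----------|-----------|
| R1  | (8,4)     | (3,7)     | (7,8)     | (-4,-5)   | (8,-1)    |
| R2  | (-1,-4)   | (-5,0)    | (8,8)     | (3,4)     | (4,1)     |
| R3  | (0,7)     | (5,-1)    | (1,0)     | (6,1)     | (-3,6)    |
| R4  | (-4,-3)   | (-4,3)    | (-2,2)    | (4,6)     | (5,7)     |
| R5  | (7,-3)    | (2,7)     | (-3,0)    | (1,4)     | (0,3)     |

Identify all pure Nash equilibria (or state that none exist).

(R2, C3)

Find each player's best response to every opponent strategy; NE are the intersections.
Row's best responses — vs C1: R1 (payoff 8); vs C2: R3 (payoff 5); vs C3: R2 (payoff 8); vs C4: R3 (payoff 6); vs C5: R1 (payoff 8).
Column's best responses — vs R1: C3 (payoff 8); vs R2: C3 (payoff 8); vs R3: C1 (payoff 7); vs R4: C5 (payoff 7); vs R5: C2 (payoff 7).
The only mutual best response is (R2, C3); neither player gains by switching there.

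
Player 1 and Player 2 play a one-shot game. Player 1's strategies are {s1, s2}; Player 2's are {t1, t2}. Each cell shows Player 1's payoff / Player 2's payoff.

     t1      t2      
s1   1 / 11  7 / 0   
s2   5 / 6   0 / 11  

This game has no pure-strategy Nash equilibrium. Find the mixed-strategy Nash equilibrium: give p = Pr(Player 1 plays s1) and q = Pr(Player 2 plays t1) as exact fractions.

p = 5/16, q = 7/11

In a mixed NE each player is indifferent between their pure strategies, so the opponent's mix sets the indifference.
Player 2 indifferent between t1 and t2: p·11 + (1−p)·6 = p·0 + (1−p)·11 ⟹ 6 + 5p = 11 + (-11)p ⟹ p = 5/16.
Player 1 indifferent between s1 and s2: q·1 + (1−q)·7 = q·5 + (1−q)·0 ⟹ 7 + (-6)q = 0 + 5q ⟹ q = 7/11.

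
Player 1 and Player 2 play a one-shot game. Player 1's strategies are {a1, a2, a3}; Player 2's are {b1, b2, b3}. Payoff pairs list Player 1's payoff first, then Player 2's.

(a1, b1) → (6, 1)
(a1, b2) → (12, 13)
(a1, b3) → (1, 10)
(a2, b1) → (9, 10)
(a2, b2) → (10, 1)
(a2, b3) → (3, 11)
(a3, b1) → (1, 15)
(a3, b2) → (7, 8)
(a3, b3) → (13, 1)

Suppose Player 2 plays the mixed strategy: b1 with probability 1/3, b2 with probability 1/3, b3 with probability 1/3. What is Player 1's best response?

Player 1's best reply maximizes expected payoff against the mix.
a1: (1/3)·6 + (1/3)·12 + (1/3)·1 = 19/3
a2: (1/3)·9 + (1/3)·10 + (1/3)·3 = 22/3
a3: (1/3)·1 + (1/3)·7 + (1/3)·13 = 7
Highest expected payoff is 22/3, from a2.

a2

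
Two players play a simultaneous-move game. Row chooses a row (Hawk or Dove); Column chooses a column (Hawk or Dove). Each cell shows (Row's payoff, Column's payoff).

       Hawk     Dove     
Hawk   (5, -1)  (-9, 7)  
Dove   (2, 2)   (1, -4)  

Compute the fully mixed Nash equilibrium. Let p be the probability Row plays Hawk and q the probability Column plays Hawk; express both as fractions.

p = 3/7, q = 10/13

Each player's mixing probability is pinned down by making the *other* player indifferent.
Column indifferent between Hawk and Dove: p·(-1) + (1−p)·2 = p·7 + (1−p)·(-4) ⟹ 2 + (-3)p = (-4) + 11p ⟹ p = 3/7.
Row indifferent between Hawk and Dove: q·5 + (1−q)·(-9) = q·2 + (1−q)·1 ⟹ (-9) + 14q = 1 + 1q ⟹ q = 10/13.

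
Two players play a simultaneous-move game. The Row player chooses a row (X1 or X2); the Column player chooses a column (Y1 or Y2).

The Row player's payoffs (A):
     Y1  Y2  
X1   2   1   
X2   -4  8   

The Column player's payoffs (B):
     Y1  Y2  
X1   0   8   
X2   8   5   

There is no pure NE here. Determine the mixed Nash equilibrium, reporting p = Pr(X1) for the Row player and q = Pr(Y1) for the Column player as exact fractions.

Each player's mixing probability is pinned down by making the *other* player indifferent.
The Column player indifferent between Y1 and Y2: p·0 + (1−p)·8 = p·8 + (1−p)·5 ⟹ 8 + (-8)p = 5 + 3p ⟹ p = 3/11.
The Row player indifferent between X1 and X2: q·2 + (1−q)·1 = q·(-4) + (1−q)·8 ⟹ 1 + 1q = 8 + (-12)q ⟹ q = 7/13.

p = 3/11, q = 7/13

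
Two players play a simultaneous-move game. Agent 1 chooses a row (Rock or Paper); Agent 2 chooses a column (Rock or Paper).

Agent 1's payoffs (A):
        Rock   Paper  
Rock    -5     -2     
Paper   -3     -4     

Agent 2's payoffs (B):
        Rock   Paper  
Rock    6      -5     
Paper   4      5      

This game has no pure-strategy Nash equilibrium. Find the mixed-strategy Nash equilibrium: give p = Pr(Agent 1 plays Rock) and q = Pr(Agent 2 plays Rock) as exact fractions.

In a mixed NE each player is indifferent between their pure strategies, so the opponent's mix sets the indifference.
Agent 2 indifferent between Rock and Paper: p·6 + (1−p)·4 = p·(-5) + (1−p)·5 ⟹ 4 + 2p = 5 + (-10)p ⟹ p = 1/12.
Agent 1 indifferent between Rock and Paper: q·(-5) + (1−q)·(-2) = q·(-3) + (1−q)·(-4) ⟹ (-2) + (-3)q = (-4) + 1q ⟹ q = 1/2.

p = 1/12, q = 1/2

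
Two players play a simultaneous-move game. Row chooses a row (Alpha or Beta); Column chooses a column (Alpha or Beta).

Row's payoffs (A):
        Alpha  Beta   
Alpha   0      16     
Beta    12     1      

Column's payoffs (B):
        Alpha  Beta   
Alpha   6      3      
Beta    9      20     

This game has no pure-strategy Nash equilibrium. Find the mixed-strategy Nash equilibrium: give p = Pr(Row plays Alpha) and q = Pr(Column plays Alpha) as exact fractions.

In a mixed NE each player is indifferent between their pure strategies, so the opponent's mix sets the indifference.
Column indifferent between Alpha and Beta: p·6 + (1−p)·9 = p·3 + (1−p)·20 ⟹ 9 + (-3)p = 20 + (-17)p ⟹ p = 11/14.
Row indifferent between Alpha and Beta: q·0 + (1−q)·16 = q·12 + (1−q)·1 ⟹ 16 + (-16)q = 1 + 11q ⟹ q = 5/9.

p = 11/14, q = 5/9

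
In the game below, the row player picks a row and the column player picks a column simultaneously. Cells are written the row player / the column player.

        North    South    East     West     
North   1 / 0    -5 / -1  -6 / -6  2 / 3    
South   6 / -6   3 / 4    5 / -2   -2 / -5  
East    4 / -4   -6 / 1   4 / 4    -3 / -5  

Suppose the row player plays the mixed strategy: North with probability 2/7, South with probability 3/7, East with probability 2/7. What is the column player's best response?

South

The column player's best reply maximizes expected payoff against the mix.
North: (2/7)·0 + (3/7)·(-6) + (2/7)·(-4) = -26/7
South: (2/7)·(-1) + (3/7)·4 + (2/7)·1 = 12/7
East: (2/7)·(-6) + (3/7)·(-2) + (2/7)·4 = -10/7
West: (2/7)·3 + (3/7)·(-5) + (2/7)·(-5) = -19/7
Highest expected payoff is 12/7, from South.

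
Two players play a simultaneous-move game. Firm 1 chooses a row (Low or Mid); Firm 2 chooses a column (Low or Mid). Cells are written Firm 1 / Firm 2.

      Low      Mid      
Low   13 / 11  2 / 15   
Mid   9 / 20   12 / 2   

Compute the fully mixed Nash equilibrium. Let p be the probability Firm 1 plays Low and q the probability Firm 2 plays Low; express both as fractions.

p = 9/11, q = 5/7

Each player's mixing probability is pinned down by making the *other* player indifferent.
Firm 2 indifferent between Low and Mid: p·11 + (1−p)·20 = p·15 + (1−p)·2 ⟹ 20 + (-9)p = 2 + 13p ⟹ p = 9/11.
Firm 1 indifferent between Low and Mid: q·13 + (1−q)·2 = q·9 + (1−q)·12 ⟹ 2 + 11q = 12 + (-3)q ⟹ q = 5/7.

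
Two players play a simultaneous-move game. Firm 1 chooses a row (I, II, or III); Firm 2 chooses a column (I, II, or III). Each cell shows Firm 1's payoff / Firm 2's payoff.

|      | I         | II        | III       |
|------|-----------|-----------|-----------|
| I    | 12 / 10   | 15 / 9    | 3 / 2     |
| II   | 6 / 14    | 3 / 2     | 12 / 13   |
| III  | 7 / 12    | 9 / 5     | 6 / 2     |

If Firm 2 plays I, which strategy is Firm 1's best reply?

I

With Firm 2 fixed at I, Firm 1's payoffs are: I → 12, II → 6, III → 7.
The maximum is 12, achieved by I.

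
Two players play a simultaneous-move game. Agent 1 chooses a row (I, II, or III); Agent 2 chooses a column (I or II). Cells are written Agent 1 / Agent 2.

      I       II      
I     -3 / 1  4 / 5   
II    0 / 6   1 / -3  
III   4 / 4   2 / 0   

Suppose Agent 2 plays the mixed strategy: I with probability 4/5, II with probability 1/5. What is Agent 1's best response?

Agent 1's best reply maximizes expected payoff against the mix.
I: (4/5)·(-3) + (1/5)·4 = -8/5
II: (4/5)·0 + (1/5)·1 = 1/5
III: (4/5)·4 + (1/5)·2 = 18/5
Highest expected payoff is 18/5, from III.

III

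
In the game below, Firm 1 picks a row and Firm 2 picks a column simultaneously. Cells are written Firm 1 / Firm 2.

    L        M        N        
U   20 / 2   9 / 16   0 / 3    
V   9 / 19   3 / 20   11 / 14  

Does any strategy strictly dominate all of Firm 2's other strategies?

M

Check whether one of Firm 2's strategies beats all alternatives regardless of what the opponent does.
M strictly dominates: vs U: 16 > each of {2, 3}; vs V: 20 > each of {19, 14}.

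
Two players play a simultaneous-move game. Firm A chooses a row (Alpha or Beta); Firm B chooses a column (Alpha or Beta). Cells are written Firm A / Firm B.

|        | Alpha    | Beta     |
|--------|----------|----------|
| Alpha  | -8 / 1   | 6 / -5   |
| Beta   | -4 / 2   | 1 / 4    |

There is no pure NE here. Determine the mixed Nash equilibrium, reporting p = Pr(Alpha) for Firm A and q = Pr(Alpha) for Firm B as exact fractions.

p = 1/4, q = 5/9

In a mixed NE each player is indifferent between their pure strategies, so the opponent's mix sets the indifference.
Firm B indifferent between Alpha and Beta: p·1 + (1−p)·2 = p·(-5) + (1−p)·4 ⟹ 2 + (-1)p = 4 + (-9)p ⟹ p = 1/4.
Firm A indifferent between Alpha and Beta: q·(-8) + (1−q)·6 = q·(-4) + (1−q)·1 ⟹ 6 + (-14)q = 1 + (-5)q ⟹ q = 5/9.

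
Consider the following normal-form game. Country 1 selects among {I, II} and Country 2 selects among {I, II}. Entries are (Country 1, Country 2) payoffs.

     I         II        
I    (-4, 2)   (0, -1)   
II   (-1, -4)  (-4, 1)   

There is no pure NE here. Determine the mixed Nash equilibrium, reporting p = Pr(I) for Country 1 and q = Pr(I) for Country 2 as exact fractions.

p = 5/8, q = 4/7

Each player's mixing probability is pinned down by making the *other* player indifferent.
Country 2 indifferent between I and II: p·2 + (1−p)·(-4) = p·(-1) + (1−p)·1 ⟹ (-4) + 6p = 1 + (-2)p ⟹ p = 5/8.
Country 1 indifferent between I and II: q·(-4) + (1−q)·0 = q·(-1) + (1−q)·(-4) ⟹ 0 + (-4)q = (-4) + 3q ⟹ q = 4/7.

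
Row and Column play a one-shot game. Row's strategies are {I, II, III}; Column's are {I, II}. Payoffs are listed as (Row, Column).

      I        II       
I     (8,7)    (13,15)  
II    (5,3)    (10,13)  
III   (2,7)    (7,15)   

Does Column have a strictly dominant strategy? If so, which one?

II

Check whether one of Column's strategies beats all alternatives regardless of what the opponent does.
II strictly dominates: vs I: 15 > 7; vs II: 13 > 3; vs III: 15 > 7.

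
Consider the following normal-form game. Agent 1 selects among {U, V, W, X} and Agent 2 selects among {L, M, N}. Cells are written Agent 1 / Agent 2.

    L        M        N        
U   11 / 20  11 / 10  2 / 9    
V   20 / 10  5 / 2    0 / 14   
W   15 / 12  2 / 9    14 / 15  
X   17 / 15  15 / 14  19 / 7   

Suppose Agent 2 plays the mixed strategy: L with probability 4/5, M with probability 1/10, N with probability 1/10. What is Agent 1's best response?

X

Agent 1's best reply maximizes expected payoff against the mix.
U: (4/5)·11 + (1/10)·11 + (1/10)·2 = 101/10
V: (4/5)·20 + (1/10)·5 + (1/10)·0 = 33/2
W: (4/5)·15 + (1/10)·2 + (1/10)·14 = 68/5
X: (4/5)·17 + (1/10)·15 + (1/10)·19 = 17
Highest expected payoff is 17, from X.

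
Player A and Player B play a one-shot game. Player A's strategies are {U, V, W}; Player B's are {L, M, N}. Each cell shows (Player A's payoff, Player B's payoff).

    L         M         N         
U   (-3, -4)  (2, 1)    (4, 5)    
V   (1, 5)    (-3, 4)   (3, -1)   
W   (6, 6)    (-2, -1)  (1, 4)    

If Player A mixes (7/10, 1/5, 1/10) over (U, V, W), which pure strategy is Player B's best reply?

Player B's best reply maximizes expected payoff against the mix.
L: (7/10)·(-4) + (1/5)·5 + (1/10)·6 = -6/5
M: (7/10)·1 + (1/5)·4 + (1/10)·(-1) = 7/5
N: (7/10)·5 + (1/5)·(-1) + (1/10)·4 = 37/10
Highest expected payoff is 37/10, from N.

N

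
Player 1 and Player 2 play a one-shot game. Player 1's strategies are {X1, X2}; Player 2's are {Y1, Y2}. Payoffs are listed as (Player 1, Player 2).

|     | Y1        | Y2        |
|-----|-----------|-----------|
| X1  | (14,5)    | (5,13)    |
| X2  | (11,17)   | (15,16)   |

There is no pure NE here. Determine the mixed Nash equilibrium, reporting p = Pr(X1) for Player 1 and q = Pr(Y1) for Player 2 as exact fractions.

p = 1/9, q = 10/13

In a mixed NE each player is indifferent between their pure strategies, so the opponent's mix sets the indifference.
Player 2 indifferent between Y1 and Y2: p·5 + (1−p)·17 = p·13 + (1−p)·16 ⟹ 17 + (-12)p = 16 + (-3)p ⟹ p = 1/9.
Player 1 indifferent between X1 and X2: q·14 + (1−q)·5 = q·11 + (1−q)·15 ⟹ 5 + 9q = 15 + (-4)q ⟹ q = 10/13.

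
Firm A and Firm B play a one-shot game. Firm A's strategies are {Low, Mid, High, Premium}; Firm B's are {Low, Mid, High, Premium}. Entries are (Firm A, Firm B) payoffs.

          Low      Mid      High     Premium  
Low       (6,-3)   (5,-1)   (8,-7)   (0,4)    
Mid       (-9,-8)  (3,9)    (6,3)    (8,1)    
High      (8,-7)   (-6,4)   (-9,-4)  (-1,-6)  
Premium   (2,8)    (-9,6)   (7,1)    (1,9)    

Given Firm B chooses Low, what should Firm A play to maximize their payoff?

High

With Firm B fixed at Low, Firm A's payoffs are: Low → 6, Mid → -9, High → 8, Premium → 2.
The maximum is 8, achieved by High.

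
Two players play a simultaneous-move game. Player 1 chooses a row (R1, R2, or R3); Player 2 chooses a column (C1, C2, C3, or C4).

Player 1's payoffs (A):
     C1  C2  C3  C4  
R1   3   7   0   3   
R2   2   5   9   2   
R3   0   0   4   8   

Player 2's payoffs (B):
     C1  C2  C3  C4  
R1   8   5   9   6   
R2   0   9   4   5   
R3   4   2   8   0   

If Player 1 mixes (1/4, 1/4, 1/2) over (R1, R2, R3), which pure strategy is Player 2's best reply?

Player 2's best reply maximizes expected payoff against the mix.
C1: (1/4)·8 + (1/4)·0 + (1/2)·4 = 4
C2: (1/4)·5 + (1/4)·9 + (1/2)·2 = 9/2
C3: (1/4)·9 + (1/4)·4 + (1/2)·8 = 29/4
C4: (1/4)·6 + (1/4)·5 + (1/2)·0 = 11/4
Highest expected payoff is 29/4, from C3.

C3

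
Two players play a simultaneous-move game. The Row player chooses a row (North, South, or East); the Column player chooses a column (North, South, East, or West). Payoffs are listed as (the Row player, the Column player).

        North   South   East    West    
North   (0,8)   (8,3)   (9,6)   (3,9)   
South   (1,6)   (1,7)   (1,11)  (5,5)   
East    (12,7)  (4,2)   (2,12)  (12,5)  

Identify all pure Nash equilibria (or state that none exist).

Check mutual best responses: a cell is a NE iff neither player can gain by unilaterally deviating.
The Row player's best responses — vs North: East (payoff 12); vs South: North (payoff 8); vs East: North (payoff 9); vs West: East (payoff 12).
The Column player's best responses — vs North: West (payoff 9); vs South: East (payoff 11); vs East: East (payoff 12).
No cell has both players best-responding. For instance, the Row player's best reply to West is East, but against East the Column player prefers East over West.

No pure-strategy Nash equilibrium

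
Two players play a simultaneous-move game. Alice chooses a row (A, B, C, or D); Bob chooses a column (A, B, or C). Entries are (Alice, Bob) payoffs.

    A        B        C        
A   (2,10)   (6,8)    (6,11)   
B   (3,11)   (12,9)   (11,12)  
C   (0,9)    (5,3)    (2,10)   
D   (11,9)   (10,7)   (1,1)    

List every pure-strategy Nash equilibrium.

(B, C) and (D, A)

Find each player's best response to every opponent strategy; NE are the intersections.
Alice's best responses — vs A: D (payoff 11); vs B: B (payoff 12); vs C: B (payoff 11).
Bob's best responses — vs A: C (payoff 11); vs B: C (payoff 12); vs C: C (payoff 10); vs D: A (payoff 9).
Mutual best responses occur at (B, C) and (D, A); at each, neither player gains by switching.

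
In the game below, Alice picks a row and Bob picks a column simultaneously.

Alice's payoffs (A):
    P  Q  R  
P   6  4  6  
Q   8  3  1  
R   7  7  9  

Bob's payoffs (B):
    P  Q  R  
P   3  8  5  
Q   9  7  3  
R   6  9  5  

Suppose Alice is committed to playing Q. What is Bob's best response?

P

With Alice fixed at Q, Bob's payoffs are: P → 9, Q → 7, R → 3.
The maximum is 9, achieved by P.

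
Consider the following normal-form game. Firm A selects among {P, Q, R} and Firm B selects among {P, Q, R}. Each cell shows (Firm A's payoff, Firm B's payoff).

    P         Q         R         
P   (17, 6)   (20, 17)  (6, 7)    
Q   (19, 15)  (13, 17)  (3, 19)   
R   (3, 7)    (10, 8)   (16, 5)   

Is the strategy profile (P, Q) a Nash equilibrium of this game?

Holding Firm B at Q: Firm A gets 20 from P, versus 13 from Q, 10 from R. No profitable deviation for Firm A.
Holding Firm A at P: Firm B gets 17 from Q, versus 6 from P, 7 from R. No profitable deviation for Firm B either.

Yes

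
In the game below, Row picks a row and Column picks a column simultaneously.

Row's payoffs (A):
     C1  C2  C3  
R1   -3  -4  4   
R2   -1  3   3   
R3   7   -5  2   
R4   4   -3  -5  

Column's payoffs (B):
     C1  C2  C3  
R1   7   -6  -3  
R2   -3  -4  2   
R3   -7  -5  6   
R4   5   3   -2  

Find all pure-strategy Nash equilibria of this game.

Find each player's best response to every opponent strategy; NE are the intersections.
Row's best responses — vs C1: R3 (payoff 7); vs C2: R2 (payoff 3); vs C3: R1 (payoff 4).
Column's best responses — vs R1: C1 (payoff 7); vs R2: C3 (payoff 2); vs R3: C3 (payoff 6); vs R4: C1 (payoff 5).
No cell has both players best-responding. For instance, Row's best reply to C2 is R2, but against R2 Column prefers C3 over C2.

There is no pure-strategy Nash equilibrium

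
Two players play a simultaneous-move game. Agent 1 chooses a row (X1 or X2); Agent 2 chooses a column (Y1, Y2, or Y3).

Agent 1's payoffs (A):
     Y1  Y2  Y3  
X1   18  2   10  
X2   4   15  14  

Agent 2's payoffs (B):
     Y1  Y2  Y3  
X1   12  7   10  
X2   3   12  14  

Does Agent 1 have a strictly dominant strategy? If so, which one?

A strategy is strictly dominant if it gives Agent 1 a strictly higher payoff than every other strategy, against every choice by the opponent.
X1 is not dominant: against Y2, X2 gives 15 > 2.
X2 is not dominant: against Y1, X1 gives 18 > 4.
No single strategy is best against every opponent action.

No strictly dominant strategy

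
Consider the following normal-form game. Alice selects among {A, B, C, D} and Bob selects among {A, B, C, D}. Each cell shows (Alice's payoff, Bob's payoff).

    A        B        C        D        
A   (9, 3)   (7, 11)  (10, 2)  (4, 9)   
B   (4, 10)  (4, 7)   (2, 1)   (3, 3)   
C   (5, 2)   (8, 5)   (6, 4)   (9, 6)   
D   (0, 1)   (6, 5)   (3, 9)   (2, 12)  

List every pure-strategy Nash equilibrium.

(C, D)

A profile is a Nash equilibrium when each player is best-responding to the other.
Alice's best responses — vs A: A (payoff 9); vs B: C (payoff 8); vs C: A (payoff 10); vs D: C (payoff 9).
Bob's best responses — vs A: B (payoff 11); vs B: A (payoff 10); vs C: D (payoff 6); vs D: D (payoff 12).
The only mutual best response is (C, D); neither player gains by switching there.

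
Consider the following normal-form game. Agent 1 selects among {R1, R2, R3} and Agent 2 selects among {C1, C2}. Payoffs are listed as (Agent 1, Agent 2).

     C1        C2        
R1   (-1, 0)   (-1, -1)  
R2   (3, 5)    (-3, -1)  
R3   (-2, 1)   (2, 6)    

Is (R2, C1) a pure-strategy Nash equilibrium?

Holding Agent 2 at C1: Agent 1 gets 3 from R2, versus -1 from R1, -2 from R3. No profitable deviation for Agent 1.
Holding Agent 1 at R2: Agent 2 gets 5 from C1, versus -1 from C2. No profitable deviation for Agent 2 either.

Yes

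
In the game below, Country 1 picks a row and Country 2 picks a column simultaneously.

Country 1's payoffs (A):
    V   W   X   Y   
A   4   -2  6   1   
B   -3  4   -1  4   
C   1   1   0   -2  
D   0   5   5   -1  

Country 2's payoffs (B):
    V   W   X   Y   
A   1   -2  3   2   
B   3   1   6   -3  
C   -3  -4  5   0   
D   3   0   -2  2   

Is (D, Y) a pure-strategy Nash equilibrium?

No

Holding Country 2 at Y: Country 1 gets -1 from D but could get 4 by switching to B. Country 1 has a profitable deviation.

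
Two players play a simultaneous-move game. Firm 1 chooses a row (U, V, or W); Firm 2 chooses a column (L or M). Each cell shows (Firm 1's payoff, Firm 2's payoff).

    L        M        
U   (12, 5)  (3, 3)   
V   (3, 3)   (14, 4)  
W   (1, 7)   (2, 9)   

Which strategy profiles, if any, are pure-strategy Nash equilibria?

(U, L) and (V, M)

A profile is a Nash equilibrium when each player is best-responding to the other.
Firm 1's best responses — vs L: U (payoff 12); vs M: V (payoff 14).
Firm 2's best responses — vs U: L (payoff 5); vs V: M (payoff 4); vs W: M (payoff 9).
Mutual best responses occur at (U, L) and (V, M); at each, neither player gains by switching.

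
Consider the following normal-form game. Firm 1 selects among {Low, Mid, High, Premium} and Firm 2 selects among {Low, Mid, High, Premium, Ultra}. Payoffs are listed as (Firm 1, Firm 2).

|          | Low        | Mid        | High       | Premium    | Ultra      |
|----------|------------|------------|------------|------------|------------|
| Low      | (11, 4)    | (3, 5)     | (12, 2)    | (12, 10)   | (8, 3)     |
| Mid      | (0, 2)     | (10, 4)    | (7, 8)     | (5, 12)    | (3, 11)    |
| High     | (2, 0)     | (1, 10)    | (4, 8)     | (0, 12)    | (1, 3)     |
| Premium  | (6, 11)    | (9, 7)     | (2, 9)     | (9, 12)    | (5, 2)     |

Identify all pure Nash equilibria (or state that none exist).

(Low, Premium)

Find each player's best response to every opponent strategy; NE are the intersections.
Firm 1's best responses — vs Low: Low (payoff 11); vs Mid: Mid (payoff 10); vs High: Low (payoff 12); vs Premium: Low (payoff 12); vs Ultra: Low (payoff 8).
Firm 2's best responses — vs Low: Premium (payoff 10); vs Mid: Premium (payoff 12); vs High: Premium (payoff 12); vs Premium: Premium (payoff 12).
The only mutual best response is (Low, Premium); neither player gains by switching there.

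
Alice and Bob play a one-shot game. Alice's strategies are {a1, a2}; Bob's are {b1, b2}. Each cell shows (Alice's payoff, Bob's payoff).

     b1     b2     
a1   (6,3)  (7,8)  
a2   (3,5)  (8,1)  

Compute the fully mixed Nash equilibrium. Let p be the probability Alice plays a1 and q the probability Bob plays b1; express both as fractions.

p = 4/9, q = 1/4

Each player's mixing probability is pinned down by making the *other* player indifferent.
Bob indifferent between b1 and b2: p·3 + (1−p)·5 = p·8 + (1−p)·1 ⟹ 5 + (-2)p = 1 + 7p ⟹ p = 4/9.
Alice indifferent between a1 and a2: q·6 + (1−q)·7 = q·3 + (1−q)·8 ⟹ 7 + (-1)q = 8 + (-5)q ⟹ q = 1/4.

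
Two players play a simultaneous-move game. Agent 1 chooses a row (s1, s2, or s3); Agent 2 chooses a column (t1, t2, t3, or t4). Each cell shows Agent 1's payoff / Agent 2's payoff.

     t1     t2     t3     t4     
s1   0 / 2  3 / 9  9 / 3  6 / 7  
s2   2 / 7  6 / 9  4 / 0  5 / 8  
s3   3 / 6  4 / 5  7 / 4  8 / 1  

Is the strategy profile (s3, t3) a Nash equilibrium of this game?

No

Holding Agent 2 at t3: Agent 1 gets 7 from s3 but could get 9 by switching to s1. Agent 1 has a profitable deviation.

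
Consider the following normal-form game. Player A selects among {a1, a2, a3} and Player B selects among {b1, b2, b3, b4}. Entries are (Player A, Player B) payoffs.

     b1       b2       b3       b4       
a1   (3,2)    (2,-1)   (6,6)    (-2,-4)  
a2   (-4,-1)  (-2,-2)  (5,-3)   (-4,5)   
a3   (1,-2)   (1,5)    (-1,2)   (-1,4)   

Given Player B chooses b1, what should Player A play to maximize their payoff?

With Player B fixed at b1, Player A's payoffs are: a1 → 3, a2 → -4, a3 → 1.
The maximum is 3, achieved by a1.

a1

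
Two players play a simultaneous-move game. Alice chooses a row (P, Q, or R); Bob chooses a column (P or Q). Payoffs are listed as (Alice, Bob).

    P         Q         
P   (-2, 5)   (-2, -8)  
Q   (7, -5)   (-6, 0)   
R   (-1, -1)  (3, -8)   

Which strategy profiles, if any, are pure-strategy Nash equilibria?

There is no pure-strategy Nash equilibrium

Check mutual best responses: a cell is a NE iff neither player can gain by unilaterally deviating.
Alice's best responses — vs P: Q (payoff 7); vs Q: R (payoff 3).
Bob's best responses — vs P: P (payoff 5); vs Q: Q (payoff 0); vs R: P (payoff -1).
No cell has both players best-responding. For instance, Alice's best reply to P is Q, but against Q Bob prefers Q over P.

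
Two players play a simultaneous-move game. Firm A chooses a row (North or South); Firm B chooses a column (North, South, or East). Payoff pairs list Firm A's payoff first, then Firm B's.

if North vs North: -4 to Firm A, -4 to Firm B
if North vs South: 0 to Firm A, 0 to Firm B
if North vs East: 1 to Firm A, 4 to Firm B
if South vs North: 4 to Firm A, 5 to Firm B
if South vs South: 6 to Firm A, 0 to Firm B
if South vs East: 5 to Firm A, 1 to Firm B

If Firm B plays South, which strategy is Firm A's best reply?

With Firm B fixed at South, Firm A's payoffs are: North → 0, South → 6.
The maximum is 6, achieved by South.

South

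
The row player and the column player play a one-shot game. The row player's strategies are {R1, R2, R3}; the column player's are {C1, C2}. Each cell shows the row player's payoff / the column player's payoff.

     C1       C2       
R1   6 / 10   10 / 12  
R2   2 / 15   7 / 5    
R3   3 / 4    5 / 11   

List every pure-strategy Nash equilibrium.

(R1, C2)

A profile is a Nash equilibrium when each player is best-responding to the other.
The row player's best responses — vs C1: R1 (payoff 6); vs C2: R1 (payoff 10).
The column player's best responses — vs R1: C2 (payoff 12); vs R2: C1 (payoff 15); vs R3: C2 (payoff 11).
The only mutual best response is (R1, C2); neither player gains by switching there.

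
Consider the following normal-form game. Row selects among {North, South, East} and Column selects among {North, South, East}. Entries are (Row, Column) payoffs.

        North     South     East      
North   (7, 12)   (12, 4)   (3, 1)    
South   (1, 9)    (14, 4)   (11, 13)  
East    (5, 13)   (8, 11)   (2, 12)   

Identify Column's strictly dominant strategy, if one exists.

Check whether one of Column's strategies beats all alternatives regardless of what the opponent does.
North is not dominant: against South, East gives 13 > 9.
South is not dominant: against North, North gives 12 > 4.
East is not dominant: against North, North gives 12 > 1.
No single strategy is best against every opponent action.

None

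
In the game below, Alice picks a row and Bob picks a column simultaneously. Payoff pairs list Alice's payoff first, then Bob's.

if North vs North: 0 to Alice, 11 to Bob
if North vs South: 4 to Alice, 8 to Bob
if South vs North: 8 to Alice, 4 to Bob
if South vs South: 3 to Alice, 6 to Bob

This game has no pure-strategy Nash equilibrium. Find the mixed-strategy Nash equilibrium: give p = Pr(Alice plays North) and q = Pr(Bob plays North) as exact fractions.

p = 2/5, q = 1/9

In a mixed NE each player is indifferent between their pure strategies, so the opponent's mix sets the indifference.
Bob indifferent between North and South: p·11 + (1−p)·4 = p·8 + (1−p)·6 ⟹ 4 + 7p = 6 + 2p ⟹ p = 2/5.
Alice indifferent between North and South: q·0 + (1−q)·4 = q·8 + (1−q)·3 ⟹ 4 + (-4)q = 3 + 5q ⟹ q = 1/9.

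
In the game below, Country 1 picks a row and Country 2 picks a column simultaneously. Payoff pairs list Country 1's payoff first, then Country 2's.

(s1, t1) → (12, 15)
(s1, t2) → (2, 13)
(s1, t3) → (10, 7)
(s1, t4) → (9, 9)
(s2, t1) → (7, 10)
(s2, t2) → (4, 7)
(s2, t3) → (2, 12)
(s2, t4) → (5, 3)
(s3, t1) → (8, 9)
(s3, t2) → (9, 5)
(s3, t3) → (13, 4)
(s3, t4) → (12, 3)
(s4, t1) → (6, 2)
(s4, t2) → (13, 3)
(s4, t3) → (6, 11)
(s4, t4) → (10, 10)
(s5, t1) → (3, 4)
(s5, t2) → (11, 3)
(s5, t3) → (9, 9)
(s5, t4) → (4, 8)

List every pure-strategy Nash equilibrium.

A profile is a Nash equilibrium when each player is best-responding to the other.
Country 1's best responses — vs t1: s1 (payoff 12); vs t2: s4 (payoff 13); vs t3: s3 (payoff 13); vs t4: s3 (payoff 12).
Country 2's best responses — vs s1: t1 (payoff 15); vs s2: t3 (payoff 12); vs s3: t1 (payoff 9); vs s4: t3 (payoff 11); vs s5: t3 (payoff 9).
The only mutual best response is (s1, t1); neither player gains by switching there.

(s1, t1)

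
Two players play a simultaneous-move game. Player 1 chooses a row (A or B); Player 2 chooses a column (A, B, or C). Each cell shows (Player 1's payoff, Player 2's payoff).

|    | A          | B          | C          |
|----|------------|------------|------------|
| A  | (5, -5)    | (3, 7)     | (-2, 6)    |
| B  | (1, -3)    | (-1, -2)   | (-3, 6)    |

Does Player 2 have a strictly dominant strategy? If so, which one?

None

A strategy is strictly dominant if it gives Player 2 a strictly higher payoff than every other strategy, against every choice by the opponent.
A is not dominant: against A, B gives 7 > -5.
B is not dominant: against B, C gives 6 > -2.
C is not dominant: against A, B gives 7 > 6.
No single strategy is best against every opponent action.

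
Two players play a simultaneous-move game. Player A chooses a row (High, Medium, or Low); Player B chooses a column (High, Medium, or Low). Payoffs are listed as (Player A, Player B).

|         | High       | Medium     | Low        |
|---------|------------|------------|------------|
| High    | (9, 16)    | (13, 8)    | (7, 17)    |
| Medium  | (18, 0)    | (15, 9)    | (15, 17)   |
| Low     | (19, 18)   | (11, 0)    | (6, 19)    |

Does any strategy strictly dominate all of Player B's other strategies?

Low

Check whether one of Player B's strategies beats all alternatives regardless of what the opponent does.
Low strictly dominates: vs High: 17 > each of {16, 8}; vs Medium: 17 > each of {0, 9}; vs Low: 19 > each of {18, 0}.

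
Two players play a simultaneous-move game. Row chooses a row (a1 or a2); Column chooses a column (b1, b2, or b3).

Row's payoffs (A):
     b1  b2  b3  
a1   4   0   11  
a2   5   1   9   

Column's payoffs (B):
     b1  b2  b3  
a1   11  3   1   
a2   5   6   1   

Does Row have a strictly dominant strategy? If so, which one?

No strictly dominant strategy

A strategy is strictly dominant if it gives Row a strictly higher payoff than every other strategy, against every choice by the opponent.
a1 is not dominant: against b1, a2 gives 5 > 4.
a2 is not dominant: against b3, a1 gives 11 > 9.
No single strategy is best against every opponent action.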